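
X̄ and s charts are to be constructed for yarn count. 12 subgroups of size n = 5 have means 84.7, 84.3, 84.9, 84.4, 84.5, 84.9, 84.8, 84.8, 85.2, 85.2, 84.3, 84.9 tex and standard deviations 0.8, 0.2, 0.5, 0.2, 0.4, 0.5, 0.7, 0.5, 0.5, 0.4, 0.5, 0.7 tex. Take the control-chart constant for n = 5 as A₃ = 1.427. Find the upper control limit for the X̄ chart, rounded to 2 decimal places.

X̄̄ = (84.7 + 84.3 + 84.9 + 84.4 + 84.5 + 84.9 + 84.8 + 84.8 + 85.2 + 85.2 + 84.3 + 84.9) / 12 = 84.7417
s̄ = (0.8 + 0.2 + 0.5 + 0.2 + 0.4 + 0.5 + 0.7 + 0.5 + 0.5 + 0.4 + 0.5 + 0.7) / 12 = 0.4917
UCL = X̄̄ + A₃·s̄ = 84.7417 + 1.427 × 0.4917 = 85.4433

85.44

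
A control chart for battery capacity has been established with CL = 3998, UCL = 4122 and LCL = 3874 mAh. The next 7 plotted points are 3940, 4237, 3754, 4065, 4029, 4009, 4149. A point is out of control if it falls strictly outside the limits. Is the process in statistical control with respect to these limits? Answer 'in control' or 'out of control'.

out of control

Compare each point to [3874, 4122]: sample 2 = 4237 > UCL; sample 3 = 3754 < LCL; sample 7 = 4149 > UCL.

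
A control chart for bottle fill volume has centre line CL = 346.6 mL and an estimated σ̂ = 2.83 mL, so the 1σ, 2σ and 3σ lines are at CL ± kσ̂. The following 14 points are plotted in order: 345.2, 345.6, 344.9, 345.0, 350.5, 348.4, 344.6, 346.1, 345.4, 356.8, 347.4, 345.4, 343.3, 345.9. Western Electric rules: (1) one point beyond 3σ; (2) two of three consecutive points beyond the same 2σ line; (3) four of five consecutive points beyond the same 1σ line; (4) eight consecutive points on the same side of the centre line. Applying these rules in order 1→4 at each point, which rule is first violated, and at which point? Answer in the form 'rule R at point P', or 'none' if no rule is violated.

rule 1 at point 10

Zone of each point (C = within 1σ̂, B = 1σ̂–2σ̂, A = 2σ̂–3σ̂, * = beyond 3σ̂; sign = side of CL): 1:-C, 2:-C, 3:-C, 4:-C, 5:+B, 6:+C, 7:-C, 8:-C, 9:-C, 10:+*, 11:+C, 12:-C, 13:-B, 14:-C
Rule 1 (one point beyond the 3σ limits) is satisfied at point 10.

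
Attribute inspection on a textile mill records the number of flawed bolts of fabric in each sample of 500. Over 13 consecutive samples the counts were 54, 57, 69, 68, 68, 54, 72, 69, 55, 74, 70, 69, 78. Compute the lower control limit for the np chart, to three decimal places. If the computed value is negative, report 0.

43.228

p̄ = Σdᵢ / (k·n) = 857 / (13 × 500) = 0.13185
LCL = np̄ − 3·√(np̄(1−p̄)) = 65.9231 − 3 × 7.5651 = 43.2277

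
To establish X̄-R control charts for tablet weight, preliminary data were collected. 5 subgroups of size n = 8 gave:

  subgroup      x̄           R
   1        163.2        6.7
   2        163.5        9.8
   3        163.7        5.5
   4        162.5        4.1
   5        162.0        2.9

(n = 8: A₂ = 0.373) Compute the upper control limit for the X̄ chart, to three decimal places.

165.143

X̄̄ = (163.2 + 163.5 + 163.7 + 162.5 + 162.0) / 5 = 814.9000 / 5 = 162.9800
R̄ = (6.7 + 9.8 + 5.5 + 4.1 + 2.9) / 5 = 29.0000 / 5 = 5.8000
UCL = X̄̄ + A₂·R̄ = 162.9800 + 0.373 × 5.8000 = 165.1434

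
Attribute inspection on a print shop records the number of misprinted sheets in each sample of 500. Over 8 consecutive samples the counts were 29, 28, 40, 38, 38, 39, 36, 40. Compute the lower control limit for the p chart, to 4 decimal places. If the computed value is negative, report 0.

p̄ = Σdᵢ / (k·n) = 288 / (8 × 500) = 0.07200
LCL = p̄ − 3·√(p̄(1−p̄)/n) = 0.07200 − 3 × 0.01156 = 0.03732

0.0373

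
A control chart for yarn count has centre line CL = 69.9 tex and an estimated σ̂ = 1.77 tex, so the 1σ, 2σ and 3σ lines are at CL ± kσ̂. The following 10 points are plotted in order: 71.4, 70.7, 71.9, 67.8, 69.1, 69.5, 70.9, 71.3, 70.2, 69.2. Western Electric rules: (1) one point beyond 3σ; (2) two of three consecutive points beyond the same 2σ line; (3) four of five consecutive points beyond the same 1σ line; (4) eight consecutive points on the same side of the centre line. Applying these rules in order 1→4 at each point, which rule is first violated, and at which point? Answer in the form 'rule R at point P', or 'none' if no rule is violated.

Zone of each point (C = within 1σ̂, B = 1σ̂–2σ̂, A = 2σ̂–3σ̂, * = beyond 3σ̂; sign = side of CL): 1:+C, 2:+C, 3:+B, 4:-B, 5:-C, 6:-C, 7:+C, 8:+C, 9:+C, 10:-C
No rule fires across all 10 points.

none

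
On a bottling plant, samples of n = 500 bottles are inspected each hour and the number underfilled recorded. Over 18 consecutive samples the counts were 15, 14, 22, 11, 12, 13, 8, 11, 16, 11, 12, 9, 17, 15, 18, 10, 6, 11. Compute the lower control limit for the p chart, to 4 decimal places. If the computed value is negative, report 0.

0.0045

p̄ = Σdᵢ / (k·n) = 231 / (18 × 500) = 0.02567
LCL = p̄ − 3·√(p̄(1−p̄)/n) = 0.02567 − 3 × 0.00707 = 0.00445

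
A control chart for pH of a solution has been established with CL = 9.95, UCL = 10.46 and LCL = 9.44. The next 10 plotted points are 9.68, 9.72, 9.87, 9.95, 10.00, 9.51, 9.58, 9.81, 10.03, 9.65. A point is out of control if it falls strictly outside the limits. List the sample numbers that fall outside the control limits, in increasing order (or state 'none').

All 10 points lie within [9.44, 10.46].

none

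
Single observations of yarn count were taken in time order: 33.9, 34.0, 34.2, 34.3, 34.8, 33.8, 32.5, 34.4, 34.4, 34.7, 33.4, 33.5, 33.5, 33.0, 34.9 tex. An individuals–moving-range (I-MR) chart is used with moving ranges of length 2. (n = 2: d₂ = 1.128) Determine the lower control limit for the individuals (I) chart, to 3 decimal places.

32.206

X̄ = (33.9 + 34.0 + 34.2 + 34.3 + 34.8 + 33.8 + 32.5 + 34.4 + 34.4 + 34.7 + 33.4 + 33.5 + 33.5 + 33.0 + 34.9) / 15 = 33.9533
Moving ranges: 0.1, 0.2, 0.1, 0.5, 1.0, 1.3, 1.9, 0.0, 0.3, 1.3, 0.1, 0.0, 0.5, 1.9; M̄R̄ = 9.2000 / 14 = 0.6571
LCL = X̄ − 3·M̄R̄/d₂ = 33.9533 − 3 × 0.6571 / 1.128 = 32.2056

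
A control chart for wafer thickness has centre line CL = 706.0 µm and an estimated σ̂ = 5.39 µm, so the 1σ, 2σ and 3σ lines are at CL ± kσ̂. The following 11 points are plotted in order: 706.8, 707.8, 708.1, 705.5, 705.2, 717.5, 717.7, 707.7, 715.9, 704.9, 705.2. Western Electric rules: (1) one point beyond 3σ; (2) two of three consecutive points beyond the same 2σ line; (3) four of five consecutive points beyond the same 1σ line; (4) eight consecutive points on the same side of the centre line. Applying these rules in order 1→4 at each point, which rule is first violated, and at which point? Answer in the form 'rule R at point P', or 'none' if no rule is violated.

Zone of each point (C = within 1σ̂, B = 1σ̂–2σ̂, A = 2σ̂–3σ̂, * = beyond 3σ̂; sign = side of CL): 1:+C, 2:+C, 3:+C, 4:-C, 5:-C, 6:+A, 7:+A, 8:+C, 9:+B, 10:-C, 11:-C
Rule 2 (two of three consecutive points beyond the same 2σ limit) is satisfied at point 7.

rule 2 at point 7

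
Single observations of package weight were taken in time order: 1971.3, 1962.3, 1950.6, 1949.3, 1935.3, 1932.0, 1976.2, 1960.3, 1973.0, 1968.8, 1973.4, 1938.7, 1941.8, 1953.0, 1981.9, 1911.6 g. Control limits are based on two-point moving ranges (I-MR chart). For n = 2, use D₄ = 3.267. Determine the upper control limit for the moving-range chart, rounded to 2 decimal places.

Moving ranges: 9.0, 11.7, 1.3, 14.0, 3.3, 44.2, 15.9, 12.7, 4.2, 4.6, 34.7, 3.1, 11.2, 28.9, 70.3; M̄R̄ = 269.1000 / 15 = 17.9400
UCL_MR = D₄·M̄R̄ = 3.267 × 17.9400 = 58.6100

58.61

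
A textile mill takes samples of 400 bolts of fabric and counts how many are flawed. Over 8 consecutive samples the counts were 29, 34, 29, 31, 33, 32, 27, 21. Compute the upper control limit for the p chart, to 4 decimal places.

0.1130

p̄ = Σdᵢ / (k·n) = 236 / (8 × 400) = 0.07375
UCL = p̄ + 3·√(p̄(1−p̄)/n) = 0.07375 + 3 × √(0.07375×0.92625/400) = 0.07375 + 3 × 0.01307 = 0.11295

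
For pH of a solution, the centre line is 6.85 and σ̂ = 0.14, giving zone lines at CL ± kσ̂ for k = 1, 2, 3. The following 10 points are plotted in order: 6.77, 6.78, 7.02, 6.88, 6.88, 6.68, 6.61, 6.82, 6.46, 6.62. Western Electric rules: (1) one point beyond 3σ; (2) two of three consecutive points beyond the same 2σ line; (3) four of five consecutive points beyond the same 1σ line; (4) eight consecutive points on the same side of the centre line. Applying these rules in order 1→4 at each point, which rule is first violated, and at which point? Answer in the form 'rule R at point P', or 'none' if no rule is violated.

Zone of each point (C = within 1σ̂, B = 1σ̂–2σ̂, A = 2σ̂–3σ̂, * = beyond 3σ̂; sign = side of CL): 1:-C, 2:-C, 3:+B, 4:+C, 5:+C, 6:-B, 7:-B, 8:-C, 9:-A, 10:-B
Rule 3 (four of five consecutive points beyond the same 1σ limit) is satisfied at point 10.

rule 3 at point 10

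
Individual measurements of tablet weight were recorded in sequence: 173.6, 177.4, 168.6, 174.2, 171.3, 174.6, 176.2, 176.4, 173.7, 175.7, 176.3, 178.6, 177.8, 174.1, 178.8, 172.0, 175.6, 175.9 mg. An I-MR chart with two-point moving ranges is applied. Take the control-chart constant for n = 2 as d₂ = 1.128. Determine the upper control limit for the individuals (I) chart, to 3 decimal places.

183.446

X̄ = (173.6 + 177.4 + 168.6 + 174.2 + 171.3 + 174.6 + 176.2 + 176.4 + 173.7 + 175.7 + 176.3 + 178.6 + 177.8 + 174.1 + 178.8 + 172.0 + 175.6 + 175.9) / 18 = 175.0444
Moving ranges: 3.8, 8.8, 5.6, 2.9, 3.3, 1.6, 0.2, 2.7, 2.0, 0.6, 2.3, 0.8, 3.7, 4.7, 6.8, 3.6, 0.3; M̄R̄ = 53.7000 / 17 = 3.1588
UCL = X̄ + 3·M̄R̄/d₂ = 175.0444 + 3 × 3.1588 / 1.128 = 183.4456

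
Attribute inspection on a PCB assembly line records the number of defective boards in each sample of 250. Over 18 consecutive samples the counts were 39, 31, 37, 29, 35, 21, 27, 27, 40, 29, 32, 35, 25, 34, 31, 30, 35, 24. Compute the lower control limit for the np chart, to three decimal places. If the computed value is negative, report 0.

15.497

p̄ = Σdᵢ / (k·n) = 561 / (18 × 250) = 0.12467
LCL = np̄ − 3·√(np̄(1−p̄)) = 31.1667 − 3 × 5.2231 = 15.4972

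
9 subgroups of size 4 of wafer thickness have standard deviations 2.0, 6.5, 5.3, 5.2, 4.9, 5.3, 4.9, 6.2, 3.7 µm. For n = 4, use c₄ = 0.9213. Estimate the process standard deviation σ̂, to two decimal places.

s̄ = (2.0 + 6.5 + 5.3 + 5.2 + 4.9 + 5.3 + 4.9 + 6.2 + 3.7) / 9 = 4.8889
σ̂ = s̄ / c₄ = 4.8889 / 0.9213 = 5.3065

5.31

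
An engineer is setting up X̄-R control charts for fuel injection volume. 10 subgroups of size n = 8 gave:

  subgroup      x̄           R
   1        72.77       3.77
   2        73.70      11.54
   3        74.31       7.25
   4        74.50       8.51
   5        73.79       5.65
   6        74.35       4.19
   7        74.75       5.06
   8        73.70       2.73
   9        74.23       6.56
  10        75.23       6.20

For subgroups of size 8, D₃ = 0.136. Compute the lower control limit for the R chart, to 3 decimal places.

0.836

R̄ = (3.77 + 11.54 + 7.25 + 8.51 + 5.65 + 4.19 + 5.06 + 2.73 + 6.56 + 6.20) / 10 = 61.4600 / 10 = 6.1460
LCL_R = D₃·R̄ = 0.136 × 6.1460 = 0.8359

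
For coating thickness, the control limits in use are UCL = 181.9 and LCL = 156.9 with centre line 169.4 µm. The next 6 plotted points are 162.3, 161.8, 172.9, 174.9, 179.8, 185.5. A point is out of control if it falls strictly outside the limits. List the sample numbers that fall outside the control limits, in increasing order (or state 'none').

Compare each point to [156.9, 181.9]: sample 6 = 185.5 > UCL.

6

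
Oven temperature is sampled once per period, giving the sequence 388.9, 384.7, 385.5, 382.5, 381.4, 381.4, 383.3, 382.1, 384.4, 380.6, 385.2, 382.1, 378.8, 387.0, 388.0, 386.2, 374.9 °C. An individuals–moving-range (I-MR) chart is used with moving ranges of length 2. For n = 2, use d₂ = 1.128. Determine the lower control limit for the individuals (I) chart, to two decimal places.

X̄ = (388.9 + 384.7 + 385.5 + 382.5 + 381.4 + 381.4 + 383.3 + 382.1 + 384.4 + 380.6 + 385.2 + 382.1 + 378.8 + 387.0 + 388.0 + 386.2 + 374.9) / 17 = 383.3529
Moving ranges: 4.2, 0.8, 3.0, 1.1, 0.0, 1.9, 1.2, 2.3, 3.8, 4.6, 3.1, 3.3, 8.2, 1.0, 1.8, 11.3; M̄R̄ = 51.6000 / 16 = 3.2250
LCL = X̄ − 3·M̄R̄/d₂ = 383.3529 − 3 × 3.2250 / 1.128 = 374.7758

374.78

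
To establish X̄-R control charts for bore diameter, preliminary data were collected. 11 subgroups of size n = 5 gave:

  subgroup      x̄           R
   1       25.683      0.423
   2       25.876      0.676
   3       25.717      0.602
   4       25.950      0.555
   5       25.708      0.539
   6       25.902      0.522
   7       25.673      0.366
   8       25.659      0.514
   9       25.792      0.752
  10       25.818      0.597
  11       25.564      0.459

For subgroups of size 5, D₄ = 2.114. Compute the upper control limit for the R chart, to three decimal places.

R̄ = (0.423 + 0.676 + 0.602 + 0.555 + 0.539 + 0.522 + 0.366 + 0.514 + 0.752 + 0.597 + 0.459) / 11 = 6.0050 / 11 = 0.5459
UCL_R = D₄·R̄ = 2.114 × 0.5459 = 1.1541

1.154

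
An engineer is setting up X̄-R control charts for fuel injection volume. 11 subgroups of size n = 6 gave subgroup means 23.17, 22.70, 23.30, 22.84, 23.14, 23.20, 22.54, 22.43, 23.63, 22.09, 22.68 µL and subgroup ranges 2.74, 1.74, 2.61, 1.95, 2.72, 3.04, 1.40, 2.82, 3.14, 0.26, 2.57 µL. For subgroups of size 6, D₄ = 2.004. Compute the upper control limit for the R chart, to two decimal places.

R̄ = (2.74 + 1.74 + 2.61 + 1.95 + 2.72 + 3.04 + 1.40 + 2.82 + 3.14 + 0.26 + 2.57) / 11 = 24.9900 / 11 = 2.2718
UCL_R = D₄·R̄ = 2.004 × 2.2718 = 4.5527

4.55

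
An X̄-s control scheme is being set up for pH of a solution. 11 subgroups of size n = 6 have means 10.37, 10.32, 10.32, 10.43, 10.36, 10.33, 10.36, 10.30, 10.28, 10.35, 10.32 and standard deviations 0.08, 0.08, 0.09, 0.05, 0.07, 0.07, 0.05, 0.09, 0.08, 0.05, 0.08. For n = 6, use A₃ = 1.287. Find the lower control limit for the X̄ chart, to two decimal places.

X̄̄ = (10.37 + 10.32 + 10.32 + 10.43 + 10.36 + 10.33 + 10.36 + 10.30 + 10.28 + 10.35 + 10.32) / 11 = 10.3400
s̄ = (0.08 + 0.08 + 0.09 + 0.05 + 0.07 + 0.07 + 0.05 + 0.09 + 0.08 + 0.05 + 0.08) / 11 = 0.0718
LCL = X̄̄ − A₃·s̄ = 10.3400 − 1.287 × 0.0718 = 10.2476

10.25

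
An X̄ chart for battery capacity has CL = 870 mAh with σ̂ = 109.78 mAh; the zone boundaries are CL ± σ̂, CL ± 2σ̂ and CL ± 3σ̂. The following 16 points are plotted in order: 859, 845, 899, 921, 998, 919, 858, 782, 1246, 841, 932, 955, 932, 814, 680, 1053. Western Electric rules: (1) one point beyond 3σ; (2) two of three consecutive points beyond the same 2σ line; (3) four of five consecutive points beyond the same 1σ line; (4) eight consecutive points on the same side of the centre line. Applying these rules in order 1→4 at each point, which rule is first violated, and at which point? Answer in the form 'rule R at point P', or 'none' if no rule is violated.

Zone of each point (C = within 1σ̂, B = 1σ̂–2σ̂, A = 2σ̂–3σ̂, * = beyond 3σ̂; sign = side of CL): 1:-C, 2:-C, 3:+C, 4:+C, 5:+B, 6:+C, 7:-C, 8:-C, 9:+*, 10:-C, 11:+C, 12:+C, 13:+C, 14:-C, 15:-B, 16:+B
Rule 1 (one point beyond the 3σ limits) is satisfied at point 9.

rule 1 at point 9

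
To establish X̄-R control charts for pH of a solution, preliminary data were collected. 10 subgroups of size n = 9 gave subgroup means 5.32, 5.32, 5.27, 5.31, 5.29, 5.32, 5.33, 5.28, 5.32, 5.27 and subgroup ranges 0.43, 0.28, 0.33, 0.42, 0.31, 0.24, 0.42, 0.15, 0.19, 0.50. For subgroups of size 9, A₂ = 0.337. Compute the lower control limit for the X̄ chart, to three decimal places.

5.193

X̄̄ = (5.32 + 5.32 + 5.27 + 5.31 + 5.29 + 5.32 + 5.33 + 5.28 + 5.32 + 5.27) / 10 = 53.0300 / 10 = 5.3030
R̄ = (0.43 + 0.28 + 0.33 + 0.42 + 0.31 + 0.24 + 0.42 + 0.15 + 0.19 + 0.50) / 10 = 3.2700 / 10 = 0.3270
LCL = X̄̄ − A₂·R̄ = 5.3030 − 0.337 × 0.3270 = 5.1928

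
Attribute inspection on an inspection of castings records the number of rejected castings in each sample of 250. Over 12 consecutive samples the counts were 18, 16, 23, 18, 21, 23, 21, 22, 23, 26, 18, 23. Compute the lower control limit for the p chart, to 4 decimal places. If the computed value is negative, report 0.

p̄ = Σdᵢ / (k·n) = 252 / (12 × 250) = 0.08400
LCL = p̄ − 3·√(p̄(1−p̄)/n) = 0.08400 − 3 × 0.01754 = 0.03137

0.0314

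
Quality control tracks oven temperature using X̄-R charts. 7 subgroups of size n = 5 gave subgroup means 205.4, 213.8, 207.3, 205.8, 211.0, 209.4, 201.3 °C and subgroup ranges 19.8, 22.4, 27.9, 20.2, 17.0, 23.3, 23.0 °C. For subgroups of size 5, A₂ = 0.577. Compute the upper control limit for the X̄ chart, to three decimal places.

X̄̄ = (205.4 + 213.8 + 207.3 + 205.8 + 211.0 + 209.4 + 201.3) / 7 = 1454.0000 / 7 = 207.7143
R̄ = (19.8 + 22.4 + 27.9 + 20.2 + 17.0 + 23.3 + 23.0) / 7 = 153.6000 / 7 = 21.9429
UCL = X̄̄ + A₂·R̄ = 207.7143 + 0.577 × 21.9429 = 220.3753

220.375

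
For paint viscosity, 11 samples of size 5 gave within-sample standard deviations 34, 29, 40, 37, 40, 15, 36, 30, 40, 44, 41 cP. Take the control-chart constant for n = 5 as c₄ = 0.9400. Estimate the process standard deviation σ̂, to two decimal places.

s̄ = (34 + 29 + 40 + 37 + 40 + 15 + 36 + 30 + 40 + 44 + 41) / 11 = 35.0909
σ̂ = s̄ / c₄ = 35.0909 / 0.9400 = 37.3308

37.33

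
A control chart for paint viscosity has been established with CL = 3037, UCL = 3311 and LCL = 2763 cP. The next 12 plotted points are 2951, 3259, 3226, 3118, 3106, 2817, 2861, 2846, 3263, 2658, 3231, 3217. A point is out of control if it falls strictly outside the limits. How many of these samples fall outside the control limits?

Compare each point to [2763, 3311]: sample 10 = 2658 < LCL.

1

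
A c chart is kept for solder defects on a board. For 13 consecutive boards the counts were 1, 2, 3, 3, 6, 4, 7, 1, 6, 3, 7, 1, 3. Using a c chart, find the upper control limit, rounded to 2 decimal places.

c̄ = (1 + 2 + 3 + 3 + 6 + 4 + 7 + 1 + 6 + 3 + 7 + 1 + 3) / 13 = 47 / 13 = 3.6154
UCL = c̄ + 3√c̄ = 3.6154 + 3 × √3.6154 = 3.6154 + 3 × 1.9014 = 9.3196

9.32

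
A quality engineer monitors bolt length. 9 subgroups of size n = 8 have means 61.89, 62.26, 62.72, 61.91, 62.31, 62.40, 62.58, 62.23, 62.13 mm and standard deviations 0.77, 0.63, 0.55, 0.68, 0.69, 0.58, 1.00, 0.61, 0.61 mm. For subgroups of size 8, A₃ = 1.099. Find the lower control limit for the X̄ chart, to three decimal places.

61.523

X̄̄ = (61.89 + 62.26 + 62.72 + 61.91 + 62.31 + 62.40 + 62.58 + 62.23 + 62.13) / 9 = 62.2700
s̄ = (0.77 + 0.63 + 0.55 + 0.68 + 0.69 + 0.58 + 1.00 + 0.61 + 0.61) / 9 = 0.6800
LCL = X̄̄ − A₃·s̄ = 62.2700 − 1.099 × 0.6800 = 61.5227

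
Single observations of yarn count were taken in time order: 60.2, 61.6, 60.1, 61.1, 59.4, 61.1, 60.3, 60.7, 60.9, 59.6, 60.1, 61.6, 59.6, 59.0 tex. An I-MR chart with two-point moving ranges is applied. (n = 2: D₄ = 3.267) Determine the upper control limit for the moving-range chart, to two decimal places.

3.67

Moving ranges: 1.4, 1.5, 1.0, 1.7, 1.7, 0.8, 0.4, 0.2, 1.3, 0.5, 1.5, 2.0, 0.6; M̄R̄ = 14.6000 / 13 = 1.1231
UCL_MR = D₄·M̄R̄ = 3.267 × 1.1231 = 3.6691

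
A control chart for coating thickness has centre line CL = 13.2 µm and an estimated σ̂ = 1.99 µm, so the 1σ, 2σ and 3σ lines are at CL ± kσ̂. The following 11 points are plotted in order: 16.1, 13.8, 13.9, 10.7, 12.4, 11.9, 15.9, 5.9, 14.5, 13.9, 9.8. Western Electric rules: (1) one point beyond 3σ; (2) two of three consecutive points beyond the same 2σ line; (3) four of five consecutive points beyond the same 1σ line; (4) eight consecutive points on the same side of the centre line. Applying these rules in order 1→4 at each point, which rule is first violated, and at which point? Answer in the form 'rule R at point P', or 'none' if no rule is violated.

rule 1 at point 8

Zone of each point (C = within 1σ̂, B = 1σ̂–2σ̂, A = 2σ̂–3σ̂, * = beyond 3σ̂; sign = side of CL): 1:+B, 2:+C, 3:+C, 4:-B, 5:-C, 6:-C, 7:+B, 8:-*, 9:+C, 10:+C, 11:-B
Rule 1 (one point beyond the 3σ limits) is satisfied at point 8.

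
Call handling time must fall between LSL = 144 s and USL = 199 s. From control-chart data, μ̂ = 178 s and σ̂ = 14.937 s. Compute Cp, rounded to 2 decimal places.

Cp = (USL − LSL) / (6σ̂) = (199 − 144) / (6 × 14.937) = 55.0000 / 89.6220 = 0.6137

0.61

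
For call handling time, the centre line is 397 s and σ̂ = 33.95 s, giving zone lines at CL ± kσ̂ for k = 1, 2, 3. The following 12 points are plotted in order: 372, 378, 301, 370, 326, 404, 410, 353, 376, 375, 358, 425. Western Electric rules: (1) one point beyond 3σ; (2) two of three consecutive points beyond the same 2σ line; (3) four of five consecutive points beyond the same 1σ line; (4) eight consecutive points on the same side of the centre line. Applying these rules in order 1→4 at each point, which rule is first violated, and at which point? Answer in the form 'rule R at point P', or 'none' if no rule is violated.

Zone of each point (C = within 1σ̂, B = 1σ̂–2σ̂, A = 2σ̂–3σ̂, * = beyond 3σ̂; sign = side of CL): 1:-C, 2:-C, 3:-A, 4:-C, 5:-A, 6:+C, 7:+C, 8:-B, 9:-C, 10:-C, 11:-B, 12:+C
Rule 2 (two of three consecutive points beyond the same 2σ limit) is satisfied at point 5.

rule 2 at point 5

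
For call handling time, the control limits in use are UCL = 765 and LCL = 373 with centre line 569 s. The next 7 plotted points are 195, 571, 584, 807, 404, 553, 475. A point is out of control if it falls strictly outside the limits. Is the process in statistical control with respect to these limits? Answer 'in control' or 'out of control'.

Compare each point to [373, 765]: sample 1 = 195 < LCL; sample 4 = 807 > UCL.

out of control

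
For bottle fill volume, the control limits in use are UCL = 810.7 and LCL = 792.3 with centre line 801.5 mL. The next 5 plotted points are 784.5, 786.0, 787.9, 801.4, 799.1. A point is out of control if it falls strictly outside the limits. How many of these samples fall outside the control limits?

Compare each point to [792.3, 810.7]: sample 1 = 784.5 < LCL; sample 2 = 786.0 < LCL; sample 3 = 787.9 < LCL.

3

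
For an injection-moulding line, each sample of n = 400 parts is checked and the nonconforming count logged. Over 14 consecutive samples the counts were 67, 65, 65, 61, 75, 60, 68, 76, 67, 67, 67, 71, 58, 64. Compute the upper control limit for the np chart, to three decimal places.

88.838

p̄ = Σdᵢ / (k·n) = 931 / (14 × 400) = 0.16625
UCL = np̄ + 3·√(np̄(1−p̄)) = 66.5000 + 3 × √(66.5000×0.83375) = 66.5000 + 3 × 7.4461 = 88.8383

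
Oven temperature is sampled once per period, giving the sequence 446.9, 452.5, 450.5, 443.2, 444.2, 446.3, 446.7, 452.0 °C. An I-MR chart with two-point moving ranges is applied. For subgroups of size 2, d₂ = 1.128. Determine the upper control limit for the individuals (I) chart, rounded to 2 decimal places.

X̄ = (446.9 + 452.5 + 450.5 + 443.2 + 444.2 + 446.3 + 446.7 + 452.0) / 8 = 447.7875
Moving ranges: 5.6, 2.0, 7.3, 1.0, 2.1, 0.4, 5.3; M̄R̄ = 23.7000 / 7 = 3.3857
UCL = X̄ + 3·M̄R̄/d₂ = 447.7875 + 3 × 3.3857 / 1.128 = 456.7921

456.79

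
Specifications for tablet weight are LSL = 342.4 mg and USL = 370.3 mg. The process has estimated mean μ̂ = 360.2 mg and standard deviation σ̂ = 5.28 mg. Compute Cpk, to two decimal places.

0.64

Cpu = (USL − μ̂) / (3σ̂) = (370.3 − 360.2) / (3 × 5.28) = 0.6376; Cpl = (μ̂ − LSL) / (3σ̂) = (360.2 − 342.4) / (3 × 5.28) = 1.1237; Cpk = min(Cpu, Cpl) = 0.6376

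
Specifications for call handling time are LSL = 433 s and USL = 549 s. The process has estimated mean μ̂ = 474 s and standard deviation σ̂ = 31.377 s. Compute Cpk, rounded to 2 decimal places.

Cpu = (USL − μ̂) / (3σ̂) = (549 − 474) / (3 × 31.377) = 0.7968; Cpl = (μ̂ − LSL) / (3σ̂) = (474 − 433) / (3 × 31.377) = 0.4356; Cpk = min(Cpu, Cpl) = 0.4356

0.44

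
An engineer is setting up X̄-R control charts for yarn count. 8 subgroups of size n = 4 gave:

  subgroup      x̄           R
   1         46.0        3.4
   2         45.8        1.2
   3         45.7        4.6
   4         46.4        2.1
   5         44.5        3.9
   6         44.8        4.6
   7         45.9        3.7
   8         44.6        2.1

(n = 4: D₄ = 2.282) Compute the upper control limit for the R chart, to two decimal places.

R̄ = (3.4 + 1.2 + 4.6 + 2.1 + 3.9 + 4.6 + 3.7 + 2.1) / 8 = 25.6000 / 8 = 3.2000
UCL_R = D₄·R̄ = 2.282 × 3.2000 = 7.3024

7.30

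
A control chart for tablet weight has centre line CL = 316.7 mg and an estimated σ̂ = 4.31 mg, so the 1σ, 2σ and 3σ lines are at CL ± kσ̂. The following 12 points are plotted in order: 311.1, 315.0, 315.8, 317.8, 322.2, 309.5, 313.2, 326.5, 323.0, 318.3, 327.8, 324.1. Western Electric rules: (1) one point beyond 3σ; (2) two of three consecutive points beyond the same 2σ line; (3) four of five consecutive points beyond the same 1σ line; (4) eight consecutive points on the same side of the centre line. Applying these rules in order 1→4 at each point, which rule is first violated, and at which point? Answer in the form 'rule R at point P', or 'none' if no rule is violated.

Zone of each point (C = within 1σ̂, B = 1σ̂–2σ̂, A = 2σ̂–3σ̂, * = beyond 3σ̂; sign = side of CL): 1:-B, 2:-C, 3:-C, 4:+C, 5:+B, 6:-B, 7:-C, 8:+A, 9:+B, 10:+C, 11:+A, 12:+B
Rule 3 (four of five consecutive points beyond the same 1σ limit) is satisfied at point 12.

rule 3 at point 12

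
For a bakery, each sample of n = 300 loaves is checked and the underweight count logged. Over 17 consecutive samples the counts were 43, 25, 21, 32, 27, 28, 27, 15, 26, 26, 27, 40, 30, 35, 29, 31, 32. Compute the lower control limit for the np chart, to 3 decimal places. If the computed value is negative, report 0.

13.690

p̄ = Σdᵢ / (k·n) = 494 / (17 × 300) = 0.09686
LCL = np̄ − 3·√(np̄(1−p̄)) = 29.0588 − 3 × 5.1229 = 13.6901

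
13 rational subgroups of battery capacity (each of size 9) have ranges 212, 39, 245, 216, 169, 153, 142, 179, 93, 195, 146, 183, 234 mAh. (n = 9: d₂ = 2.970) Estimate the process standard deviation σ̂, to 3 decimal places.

57.135

R̄ = (212 + 39 + 245 + 216 + 169 + 153 + 142 + 179 + 93 + 195 + 146 + 183 + 234) / 13 = 169.6923
σ̂ = R̄ / d₂ = 169.6923 / 2.970 = 57.1355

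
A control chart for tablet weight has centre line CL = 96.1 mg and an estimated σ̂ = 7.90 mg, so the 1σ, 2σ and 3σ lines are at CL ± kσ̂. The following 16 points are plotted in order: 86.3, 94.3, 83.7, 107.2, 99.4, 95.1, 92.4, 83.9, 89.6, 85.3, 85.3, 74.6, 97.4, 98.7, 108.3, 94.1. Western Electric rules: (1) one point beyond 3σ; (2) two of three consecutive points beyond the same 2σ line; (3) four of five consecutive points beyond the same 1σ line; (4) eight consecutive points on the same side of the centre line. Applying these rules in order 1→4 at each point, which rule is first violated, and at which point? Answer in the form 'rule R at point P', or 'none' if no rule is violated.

rule 3 at point 12

Zone of each point (C = within 1σ̂, B = 1σ̂–2σ̂, A = 2σ̂–3σ̂, * = beyond 3σ̂; sign = side of CL): 1:-B, 2:-C, 3:-B, 4:+B, 5:+C, 6:-C, 7:-C, 8:-B, 9:-C, 10:-B, 11:-B, 12:-A, 13:+C, 14:+C, 15:+B, 16:-C
Rule 3 (four of five consecutive points beyond the same 1σ limit) is satisfied at point 12.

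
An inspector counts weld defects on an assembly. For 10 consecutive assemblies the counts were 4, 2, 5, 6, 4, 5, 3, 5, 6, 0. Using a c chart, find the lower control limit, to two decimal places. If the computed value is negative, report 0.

c̄ = (4 + 2 + 5 + 6 + 4 + 5 + 3 + 5 + 6 + 0) / 10 = 40 / 10 = 4.0000
LCL = c̄ − 3√c̄ = 4.0000 − 3 × 2.0000 = -2.0000 → 0 (cannot be negative)

0.00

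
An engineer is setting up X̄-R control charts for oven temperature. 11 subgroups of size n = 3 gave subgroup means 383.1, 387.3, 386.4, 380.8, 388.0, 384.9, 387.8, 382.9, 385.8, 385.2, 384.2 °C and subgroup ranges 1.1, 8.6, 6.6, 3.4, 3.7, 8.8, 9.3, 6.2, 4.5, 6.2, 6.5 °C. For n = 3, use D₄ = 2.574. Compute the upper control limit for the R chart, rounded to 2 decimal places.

15.19

R̄ = (1.1 + 8.6 + 6.6 + 3.4 + 3.7 + 8.8 + 9.3 + 6.2 + 4.5 + 6.2 + 6.5) / 11 = 64.9000 / 11 = 5.9000
UCL_R = D₄·R̄ = 2.574 × 5.9000 = 15.1866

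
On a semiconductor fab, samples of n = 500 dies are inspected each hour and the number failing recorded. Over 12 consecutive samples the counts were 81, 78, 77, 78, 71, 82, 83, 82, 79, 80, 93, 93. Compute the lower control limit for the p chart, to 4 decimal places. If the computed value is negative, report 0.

p̄ = Σdᵢ / (k·n) = 977 / (12 × 500) = 0.16283
LCL = p̄ − 3·√(p̄(1−p̄)/n) = 0.16283 − 3 × 0.01651 = 0.11330

0.1133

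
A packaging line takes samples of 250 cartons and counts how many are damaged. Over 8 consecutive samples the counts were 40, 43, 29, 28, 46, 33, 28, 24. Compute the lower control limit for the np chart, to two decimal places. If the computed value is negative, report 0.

p̄ = Σdᵢ / (k·n) = 271 / (8 × 250) = 0.13550
LCL = np̄ − 3·√(np̄(1−p̄)) = 33.8750 − 3 × 5.4116 = 17.6403

17.64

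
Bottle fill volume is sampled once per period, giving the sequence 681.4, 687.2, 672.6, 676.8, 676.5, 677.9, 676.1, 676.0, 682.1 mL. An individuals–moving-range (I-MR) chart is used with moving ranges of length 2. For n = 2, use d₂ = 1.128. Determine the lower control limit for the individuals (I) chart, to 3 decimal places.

667.108

X̄ = (681.4 + 687.2 + 672.6 + 676.8 + 676.5 + 677.9 + 676.1 + 676.0 + 682.1) / 9 = 678.5111
Moving ranges: 5.8, 14.6, 4.2, 0.3, 1.4, 1.8, 0.1, 6.1; M̄R̄ = 34.3000 / 8 = 4.2875
LCL = X̄ − 3·M̄R̄/d₂ = 678.5111 − 3 × 4.2875 / 1.128 = 667.1082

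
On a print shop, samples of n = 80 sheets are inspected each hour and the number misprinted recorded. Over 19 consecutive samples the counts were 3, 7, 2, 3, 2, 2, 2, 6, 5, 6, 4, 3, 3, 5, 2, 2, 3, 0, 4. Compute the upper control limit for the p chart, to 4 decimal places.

0.1095

p̄ = Σdᵢ / (k·n) = 64 / (19 × 80) = 0.04211
UCL = p̄ + 3·√(p̄(1−p̄)/n) = 0.04211 + 3 × √(0.04211×0.95789/80) = 0.04211 + 3 × 0.02245 = 0.10947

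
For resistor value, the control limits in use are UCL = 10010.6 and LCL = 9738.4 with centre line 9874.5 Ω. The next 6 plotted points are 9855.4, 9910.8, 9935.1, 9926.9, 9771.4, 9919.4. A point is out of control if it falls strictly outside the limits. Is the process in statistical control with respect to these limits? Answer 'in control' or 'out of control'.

in control

All 6 points lie within [9738.4, 10010.6].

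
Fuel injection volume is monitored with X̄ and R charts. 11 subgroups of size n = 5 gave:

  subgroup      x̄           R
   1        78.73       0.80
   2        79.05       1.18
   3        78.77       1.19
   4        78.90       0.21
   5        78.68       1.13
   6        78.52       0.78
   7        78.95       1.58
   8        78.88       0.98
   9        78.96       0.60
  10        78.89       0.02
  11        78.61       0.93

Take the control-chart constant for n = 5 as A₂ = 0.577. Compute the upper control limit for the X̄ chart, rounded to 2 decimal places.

79.31

X̄̄ = (78.73 + 79.05 + 78.77 + 78.90 + 78.68 + 78.52 + 78.95 + 78.88 + 78.96 + 78.89 + 78.61) / 11 = 866.9400 / 11 = 78.8127
R̄ = (0.80 + 1.18 + 1.19 + 0.21 + 1.13 + 0.78 + 1.58 + 0.98 + 0.60 + 0.02 + 0.93) / 11 = 9.4000 / 11 = 0.8545
UCL = X̄̄ + A₂·R̄ = 78.8127 + 0.577 × 0.8545 = 79.3058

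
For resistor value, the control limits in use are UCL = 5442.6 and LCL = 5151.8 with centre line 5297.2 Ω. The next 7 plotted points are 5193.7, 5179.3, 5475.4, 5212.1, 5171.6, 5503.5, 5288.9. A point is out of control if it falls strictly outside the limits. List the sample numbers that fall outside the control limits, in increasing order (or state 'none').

3, 6

Compare each point to [5151.8, 5442.6]: sample 3 = 5475.4 > UCL; sample 6 = 5503.5 > UCL.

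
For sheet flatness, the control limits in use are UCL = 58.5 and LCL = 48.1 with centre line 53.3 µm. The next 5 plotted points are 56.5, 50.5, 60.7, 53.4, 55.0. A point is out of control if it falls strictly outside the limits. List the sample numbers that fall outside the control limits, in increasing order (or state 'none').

Compare each point to [48.1, 58.5]: sample 3 = 60.7 > UCL.

3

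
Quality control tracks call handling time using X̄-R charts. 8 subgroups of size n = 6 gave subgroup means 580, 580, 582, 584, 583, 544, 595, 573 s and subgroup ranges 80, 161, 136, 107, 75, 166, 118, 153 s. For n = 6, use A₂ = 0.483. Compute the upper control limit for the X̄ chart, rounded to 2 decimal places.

637.76

X̄̄ = (580 + 580 + 582 + 584 + 583 + 544 + 595 + 573) / 8 = 4621.0000 / 8 = 577.6250
R̄ = (80 + 161 + 136 + 107 + 75 + 166 + 118 + 153) / 8 = 996.0000 / 8 = 124.5000
UCL = X̄̄ + A₂·R̄ = 577.6250 + 0.483 × 124.5000 = 637.7585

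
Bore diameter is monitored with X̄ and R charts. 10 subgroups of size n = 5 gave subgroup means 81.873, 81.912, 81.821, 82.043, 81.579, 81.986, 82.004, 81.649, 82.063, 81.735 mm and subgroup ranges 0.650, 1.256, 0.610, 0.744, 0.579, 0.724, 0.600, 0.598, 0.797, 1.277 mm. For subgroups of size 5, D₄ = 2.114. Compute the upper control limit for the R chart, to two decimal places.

R̄ = (0.650 + 1.256 + 0.610 + 0.744 + 0.579 + 0.724 + 0.600 + 0.598 + 0.797 + 1.277) / 10 = 7.8350 / 10 = 0.7835
UCL_R = D₄·R̄ = 2.114 × 0.7835 = 1.6563

1.66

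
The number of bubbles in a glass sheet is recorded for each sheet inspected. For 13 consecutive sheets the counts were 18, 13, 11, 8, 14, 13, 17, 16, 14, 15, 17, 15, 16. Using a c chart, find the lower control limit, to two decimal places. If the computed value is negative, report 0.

3.01

c̄ = (18 + 13 + 11 + 8 + 14 + 13 + 17 + 16 + 14 + 15 + 17 + 15 + 16) / 13 = 187 / 13 = 14.3846
LCL = c̄ − 3√c̄ = 14.3846 − 3 × 3.7927 = 3.0065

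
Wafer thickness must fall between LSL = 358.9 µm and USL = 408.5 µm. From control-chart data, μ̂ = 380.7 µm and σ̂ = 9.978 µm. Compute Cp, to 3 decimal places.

0.828

Cp = (USL − LSL) / (6σ̂) = (408.5 − 358.9) / (6 × 9.978) = 49.6000 / 59.8680 = 0.8285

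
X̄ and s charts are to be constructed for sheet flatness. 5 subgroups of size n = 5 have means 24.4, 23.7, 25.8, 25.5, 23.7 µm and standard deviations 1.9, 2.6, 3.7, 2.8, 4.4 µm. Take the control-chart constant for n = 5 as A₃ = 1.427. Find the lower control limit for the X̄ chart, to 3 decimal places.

X̄̄ = (24.4 + 23.7 + 25.8 + 25.5 + 23.7) / 5 = 24.6200
s̄ = (1.9 + 2.6 + 3.7 + 2.8 + 4.4) / 5 = 3.0800
LCL = X̄̄ − A₃·s̄ = 24.6200 − 1.427 × 3.0800 = 20.2248

20.225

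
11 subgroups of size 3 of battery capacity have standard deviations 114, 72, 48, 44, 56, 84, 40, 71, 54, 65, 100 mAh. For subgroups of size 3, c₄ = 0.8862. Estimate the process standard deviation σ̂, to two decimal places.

s̄ = (114 + 72 + 48 + 44 + 56 + 84 + 40 + 71 + 54 + 65 + 100) / 11 = 68.0000
σ̂ = s̄ / c₄ = 68.0000 / 0.8862 = 76.7321

76.73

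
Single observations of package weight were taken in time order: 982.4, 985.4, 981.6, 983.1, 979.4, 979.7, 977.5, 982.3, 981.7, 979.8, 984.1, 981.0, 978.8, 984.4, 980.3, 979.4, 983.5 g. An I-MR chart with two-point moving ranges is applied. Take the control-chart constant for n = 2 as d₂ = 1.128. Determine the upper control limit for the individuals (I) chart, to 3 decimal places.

989.098

X̄ = (982.4 + 985.4 + 981.6 + 983.1 + 979.4 + 979.7 + 977.5 + 982.3 + 981.7 + 979.8 + 984.1 + 981.0 + 978.8 + 984.4 + 980.3 + 979.4 + 983.5) / 17 = 981.4353
Moving ranges: 3.0, 3.8, 1.5, 3.7, 0.3, 2.2, 4.8, 0.6, 1.9, 4.3, 3.1, 2.2, 5.6, 4.1, 0.9, 4.1; M̄R̄ = 46.1000 / 16 = 2.8813
UCL = X̄ + 3·M̄R̄/d₂ = 981.4353 + 3 × 2.8813 / 1.128 = 989.0982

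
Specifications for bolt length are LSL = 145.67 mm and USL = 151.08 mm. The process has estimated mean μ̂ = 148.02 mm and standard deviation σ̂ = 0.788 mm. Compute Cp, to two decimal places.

Cp = (USL − LSL) / (6σ̂) = (151.08 − 145.67) / (6 × 0.788) = 5.4100 / 4.7280 = 1.1442

1.14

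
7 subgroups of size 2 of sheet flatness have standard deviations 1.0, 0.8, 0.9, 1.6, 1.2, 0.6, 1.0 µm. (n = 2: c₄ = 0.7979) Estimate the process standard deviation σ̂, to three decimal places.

1.271

s̄ = (1.0 + 0.8 + 0.9 + 1.6 + 1.2 + 0.6 + 1.0) / 7 = 1.0143
σ̂ = s̄ / c₄ = 1.0143 / 0.7979 = 1.2712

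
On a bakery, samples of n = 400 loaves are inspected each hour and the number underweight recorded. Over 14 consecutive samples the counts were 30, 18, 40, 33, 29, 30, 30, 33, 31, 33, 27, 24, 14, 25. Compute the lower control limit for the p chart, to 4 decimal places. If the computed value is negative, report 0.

p̄ = Σdᵢ / (k·n) = 397 / (14 × 400) = 0.07089
LCL = p̄ − 3·√(p̄(1−p̄)/n) = 0.07089 − 3 × 0.01283 = 0.03240

0.0324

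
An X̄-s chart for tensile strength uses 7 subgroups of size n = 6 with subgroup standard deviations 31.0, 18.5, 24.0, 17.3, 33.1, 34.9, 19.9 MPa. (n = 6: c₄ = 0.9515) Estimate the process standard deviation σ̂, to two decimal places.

26.83

s̄ = (31.0 + 18.5 + 24.0 + 17.3 + 33.1 + 34.9 + 19.9) / 7 = 25.5286
σ̂ = s̄ / c₄ = 25.5286 / 0.9515 = 26.8298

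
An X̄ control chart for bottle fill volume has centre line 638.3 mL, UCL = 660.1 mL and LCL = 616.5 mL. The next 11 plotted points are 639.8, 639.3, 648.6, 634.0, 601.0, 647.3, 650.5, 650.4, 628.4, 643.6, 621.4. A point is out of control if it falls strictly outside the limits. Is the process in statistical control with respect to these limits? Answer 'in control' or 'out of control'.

out of control

Compare each point to [616.5, 660.1]: sample 5 = 601.0 < LCL.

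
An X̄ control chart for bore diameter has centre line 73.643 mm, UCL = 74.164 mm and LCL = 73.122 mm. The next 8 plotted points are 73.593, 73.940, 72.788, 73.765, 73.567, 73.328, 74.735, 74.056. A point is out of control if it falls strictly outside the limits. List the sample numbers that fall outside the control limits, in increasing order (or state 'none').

3, 7

Compare each point to [73.122, 74.164]: sample 3 = 72.788 < LCL; sample 7 = 74.735 > UCL.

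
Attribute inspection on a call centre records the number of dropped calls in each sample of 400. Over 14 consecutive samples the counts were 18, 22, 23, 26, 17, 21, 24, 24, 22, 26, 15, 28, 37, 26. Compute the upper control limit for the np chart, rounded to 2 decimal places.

37.61

p̄ = Σdᵢ / (k·n) = 329 / (14 × 400) = 0.05875
UCL = np̄ + 3·√(np̄(1−p̄)) = 23.5000 + 3 × √(23.5000×0.94125) = 23.5000 + 3 × 4.7031 = 37.6094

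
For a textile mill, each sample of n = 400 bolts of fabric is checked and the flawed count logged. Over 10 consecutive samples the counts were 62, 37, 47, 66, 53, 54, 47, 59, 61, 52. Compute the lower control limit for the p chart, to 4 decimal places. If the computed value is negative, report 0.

p̄ = Σdᵢ / (k·n) = 538 / (10 × 400) = 0.13450
LCL = p̄ − 3·√(p̄(1−p̄)/n) = 0.13450 − 3 × 0.01706 = 0.08332

0.0833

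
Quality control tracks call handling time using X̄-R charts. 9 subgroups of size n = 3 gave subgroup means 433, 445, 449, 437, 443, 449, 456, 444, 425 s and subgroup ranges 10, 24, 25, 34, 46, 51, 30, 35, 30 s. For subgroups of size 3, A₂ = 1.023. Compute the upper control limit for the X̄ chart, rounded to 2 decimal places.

X̄̄ = (433 + 445 + 449 + 437 + 443 + 449 + 456 + 444 + 425) / 9 = 3981.0000 / 9 = 442.3333
R̄ = (10 + 24 + 25 + 34 + 46 + 51 + 30 + 35 + 30) / 9 = 285.0000 / 9 = 31.6667
UCL = X̄̄ + A₂·R̄ = 442.3333 + 1.023 × 31.6667 = 474.7283

474.73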